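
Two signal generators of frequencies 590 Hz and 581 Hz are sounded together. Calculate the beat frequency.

9 Hz

Beats arise from superposition of two nearby frequencies; the beat rate is |f₁ − f₂|.
|590 − 581| = 9 Hz.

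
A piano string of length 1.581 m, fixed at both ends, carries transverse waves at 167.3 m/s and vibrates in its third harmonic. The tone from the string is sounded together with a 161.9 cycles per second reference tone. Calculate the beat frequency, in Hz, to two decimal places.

For a string fixed at both ends, f_n = n·v/(2L) = 3·167.3/(2·1.581) = 158.7287 Hz.
f_beat = |158.7287 − 161.9| = 3.17 Hz.

3.17 Hz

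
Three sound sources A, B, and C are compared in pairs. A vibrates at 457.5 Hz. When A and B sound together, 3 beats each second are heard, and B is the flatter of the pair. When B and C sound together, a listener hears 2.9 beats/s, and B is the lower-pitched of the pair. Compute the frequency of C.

B is below A, so f_B = 457.5 − 3 = 454.5 Hz.
C is above B, so f_C = 454.5 + 2.9 = 457.4 Hz.

457.4 Hz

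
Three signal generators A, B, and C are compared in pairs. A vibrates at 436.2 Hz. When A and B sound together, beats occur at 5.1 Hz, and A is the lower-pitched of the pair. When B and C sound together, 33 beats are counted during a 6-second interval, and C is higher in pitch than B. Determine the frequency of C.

B is above A, so f_B = 436.2 + 5.1 = 441.3 Hz.
B–C: Beat frequency = 33/6 = 5.5 Hz.
C is above B, so f_C = 441.3 + 5.5 = 446.8 Hz.

446.8 Hz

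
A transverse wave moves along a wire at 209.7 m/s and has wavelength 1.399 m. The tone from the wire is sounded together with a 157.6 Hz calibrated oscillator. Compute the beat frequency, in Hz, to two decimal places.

Source frequency f = v/λ = 209.7/1.399 = 149.8928 Hz.
f_beat = |149.8928 − 157.6| = 7.71 Hz.

7.71 Hz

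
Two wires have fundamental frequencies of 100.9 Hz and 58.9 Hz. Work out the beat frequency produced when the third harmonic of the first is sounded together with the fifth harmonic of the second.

8.2 Hz

Third harmonic of the first: 3·100.9 = 302.7 Hz.
Fifth harmonic of the second: 5·58.9 = 294.5 Hz.
f_beat = |302.7 − 294.5| = 8.2 Hz.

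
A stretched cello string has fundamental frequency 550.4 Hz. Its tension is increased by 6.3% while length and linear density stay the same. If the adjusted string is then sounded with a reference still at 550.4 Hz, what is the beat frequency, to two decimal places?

17.07 Hz

For a string, f ∝ √T, so the new frequency is 550.4·√1.063 = 567.4728 Hz.
f_beat = |567.4728 − 550.4| = 17.07 Hz.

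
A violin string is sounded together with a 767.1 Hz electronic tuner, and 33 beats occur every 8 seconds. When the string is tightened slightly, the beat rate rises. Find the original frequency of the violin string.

771.225 Hz

Beat frequency = 33/8 = 4.125 Hz.
|f − 767.1| = 4.125, so the violin string was at either 762.975 Hz or 771.225 Hz.
Increasing tension raises a string's frequency; the adjustment raises the violin string's frequency.
The beat rate rose, so the adjustment moved the violin string further from 767.1 Hz — it was already above the reference.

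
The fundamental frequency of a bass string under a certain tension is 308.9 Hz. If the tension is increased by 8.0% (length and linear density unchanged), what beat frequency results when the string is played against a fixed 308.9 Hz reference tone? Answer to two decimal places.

For a string, f ∝ √T, so the new frequency is 308.9·√1.080 = 321.0183 Hz.
f_beat = |321.0183 − 308.9| = 12.12 Hz.

12.12 Hz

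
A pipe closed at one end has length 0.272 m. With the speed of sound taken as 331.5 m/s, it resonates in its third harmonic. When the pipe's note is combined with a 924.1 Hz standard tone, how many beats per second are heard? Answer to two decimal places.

10.04 Hz

Closed pipe (odd harmonics): f_n = n·v/(4L) = 3·331.5/(4·0.272) = 914.0625 Hz.
f_beat = |914.0625 − 924.1| = 10.04 Hz.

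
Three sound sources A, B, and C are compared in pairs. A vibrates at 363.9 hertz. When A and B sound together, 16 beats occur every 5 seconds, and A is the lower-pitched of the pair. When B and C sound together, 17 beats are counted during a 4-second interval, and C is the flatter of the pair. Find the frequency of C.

A–B: Beat frequency = 16/5 = 3.2 Hz.
B is above A, so f_B = 363.9 + 3.2 = 367.1 Hz.
B–C: Beat frequency = 17/4 = 4.25 Hz.
C is below B, so f_C = 367.1 − 4.25 = 362.85 Hz.

362.85 Hz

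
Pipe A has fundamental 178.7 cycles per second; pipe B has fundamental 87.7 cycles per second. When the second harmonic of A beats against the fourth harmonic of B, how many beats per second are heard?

Second harmonic of the first: 2·178.7 = 357.4 Hz.
Fourth harmonic of the second: 4·87.7 = 350.8 Hz.
f_beat = |357.4 − 350.8| = 6.6 Hz.

6.6 Hz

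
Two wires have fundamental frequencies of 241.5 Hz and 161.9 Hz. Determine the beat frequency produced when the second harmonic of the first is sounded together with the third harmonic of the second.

Second harmonic of the first: 2·241.5 = 483.0 Hz.
Third harmonic of the second: 3·161.9 = 485.7 Hz.
f_beat = |483.0 − 485.7| = 2.7 Hz.

2.7 Hz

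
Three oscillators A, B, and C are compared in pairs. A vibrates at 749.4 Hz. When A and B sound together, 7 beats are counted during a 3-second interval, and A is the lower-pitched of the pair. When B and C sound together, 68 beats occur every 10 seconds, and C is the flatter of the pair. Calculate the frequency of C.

A–B: Beat frequency = 7/3 = 2.3333 Hz.
B is above A, so f_B = 749.4 + 2.3333 = 751.7333 Hz.
B–C: Beat frequency = 68/10 = 6.8 Hz.
C is below B, so f_C = 751.7333 − 6.8 = 744.9333 Hz.

744.9333 Hz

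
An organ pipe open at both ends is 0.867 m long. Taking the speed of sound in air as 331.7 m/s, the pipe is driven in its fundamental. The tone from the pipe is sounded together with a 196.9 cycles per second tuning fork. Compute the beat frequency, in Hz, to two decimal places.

Open pipe: f_n = n·v/(2L) = 1·331.7/(2·0.867) = 191.2918 Hz.
f_beat = |191.2918 − 196.9| = 5.61 Hz.

5.61 Hz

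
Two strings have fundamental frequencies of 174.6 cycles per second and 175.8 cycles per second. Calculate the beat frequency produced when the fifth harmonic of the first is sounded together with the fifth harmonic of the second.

Fifth harmonic of the first: 5·174.6 = 873.0 Hz.
Fifth harmonic of the second: 5·175.8 = 879.0 Hz.
f_beat = |873.0 − 879.0| = 6.0 Hz.

6.0 Hz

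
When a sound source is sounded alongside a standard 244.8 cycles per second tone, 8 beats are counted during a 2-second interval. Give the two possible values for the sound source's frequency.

Beat frequency = 8/2 = 4 Hz.
|f − 244.8| = 4, so f = 244.8 ± 4.

240.8 Hz or 248.8 Hz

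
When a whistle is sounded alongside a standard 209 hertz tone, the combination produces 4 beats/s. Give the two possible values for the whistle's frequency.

205 Hz or 213 Hz

|f − 209| = 4, so f = 209 ± 4.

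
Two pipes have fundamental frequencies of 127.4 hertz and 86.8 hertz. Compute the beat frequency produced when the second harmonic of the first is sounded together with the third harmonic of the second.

Second harmonic of the first: 2·127.4 = 254.8 Hz.
Third harmonic of the second: 3·86.8 = 260.4 Hz.
f_beat = |254.8 − 260.4| = 5.6 Hz.

5.6 Hz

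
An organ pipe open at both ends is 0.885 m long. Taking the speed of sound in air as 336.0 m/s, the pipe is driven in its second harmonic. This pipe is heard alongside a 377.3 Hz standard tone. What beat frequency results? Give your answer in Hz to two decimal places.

2.36 Hz

Open pipe: f_n = n·v/(2L) = 2·336.0/(2·0.885) = 379.6610 Hz.
f_beat = |379.6610 − 377.3| = 2.36 Hz.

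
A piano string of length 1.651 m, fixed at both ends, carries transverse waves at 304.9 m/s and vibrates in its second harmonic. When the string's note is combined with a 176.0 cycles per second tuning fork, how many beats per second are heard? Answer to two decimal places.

For a string fixed at both ends, f_n = n·v/(2L) = 2·304.9/(2·1.651) = 184.6760 Hz.
f_beat = |184.6760 − 176.0| = 8.68 Hz.

8.68 Hz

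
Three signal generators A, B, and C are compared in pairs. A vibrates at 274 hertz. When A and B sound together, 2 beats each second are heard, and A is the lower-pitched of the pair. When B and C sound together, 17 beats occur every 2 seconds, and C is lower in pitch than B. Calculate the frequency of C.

B is above A, so f_B = 274 + 2 = 276 Hz.
B–C: Beat frequency = 17/2 = 8.5 Hz.
C is below B, so f_C = 276 − 8.5 = 267.5 Hz.

267.5 Hz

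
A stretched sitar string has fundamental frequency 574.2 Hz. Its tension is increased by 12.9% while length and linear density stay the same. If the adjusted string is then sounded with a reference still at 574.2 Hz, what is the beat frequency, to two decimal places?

35.91 Hz

For a string, f ∝ √T, so the new frequency is 574.2·√1.129 = 610.1128 Hz.
f_beat = |610.1128 − 574.2| = 35.91 Hz.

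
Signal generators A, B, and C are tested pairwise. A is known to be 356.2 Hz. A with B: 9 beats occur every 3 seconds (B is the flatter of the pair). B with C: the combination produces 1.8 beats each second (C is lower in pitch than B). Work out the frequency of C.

A–B: Beat frequency = 9/3 = 3 Hz.
B is below A, so f_B = 356.2 − 3 = 353.2 Hz.
C is below B, so f_C = 353.2 − 1.8 = 351.4 Hz.

351.4 Hz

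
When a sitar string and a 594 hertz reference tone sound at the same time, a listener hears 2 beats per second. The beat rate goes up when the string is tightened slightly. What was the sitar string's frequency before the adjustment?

|f − 594| = 2, so the sitar string was at either 592 Hz or 596 Hz.
Increasing tension raises a string's frequency; the adjustment raises the sitar string's frequency.
The beat rate rose, so the adjustment moved the sitar string further from 594 Hz — it was already above the reference.

596 Hz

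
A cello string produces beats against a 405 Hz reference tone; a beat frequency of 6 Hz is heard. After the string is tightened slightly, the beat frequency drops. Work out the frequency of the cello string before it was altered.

399 Hz

|f − 405| = 6, so the cello string was at either 399 Hz or 411 Hz.
Increasing tension raises a string's frequency; the adjustment raises the cello string's frequency.
The beat rate fell, so the adjustment moved the cello string toward 405 Hz — it must have started below the reference.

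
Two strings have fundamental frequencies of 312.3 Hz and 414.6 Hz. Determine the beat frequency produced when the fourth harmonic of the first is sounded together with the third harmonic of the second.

Fourth harmonic of the first: 4·312.3 = 1249.2 Hz.
Third harmonic of the second: 3·414.6 = 1243.8 Hz.
f_beat = |1249.2 − 1243.8| = 5.4 Hz.

5.4 Hz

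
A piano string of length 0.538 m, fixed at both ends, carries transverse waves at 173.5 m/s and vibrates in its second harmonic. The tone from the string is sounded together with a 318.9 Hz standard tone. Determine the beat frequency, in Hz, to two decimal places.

3.59 Hz

For a string fixed at both ends, f_n = n·v/(2L) = 2·173.5/(2·0.538) = 322.4907 Hz.
f_beat = |322.4907 − 318.9| = 3.59 Hz.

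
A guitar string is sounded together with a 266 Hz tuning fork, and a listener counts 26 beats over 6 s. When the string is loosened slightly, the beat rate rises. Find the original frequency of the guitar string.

261.6667 Hz

Beat frequency = 26/6 = 4.3333 Hz.
|f − 266| = 4.3333, so the guitar string was at either 261.6667 Hz or 270.3333 Hz.
Reducing tension lowers a string's frequency; the adjustment lowers the guitar string's frequency.
The beat rate rose, so the adjustment moved the guitar string further from 266 Hz — it was already below the reference.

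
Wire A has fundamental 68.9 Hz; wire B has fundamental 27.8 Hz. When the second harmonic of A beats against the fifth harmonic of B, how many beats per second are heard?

1.2 Hz

Second harmonic of the first: 2·68.9 = 137.8 Hz.
Fifth harmonic of the second: 5·27.8 = 139.0 Hz.
f_beat = |137.8 − 139.0| = 1.2 Hz.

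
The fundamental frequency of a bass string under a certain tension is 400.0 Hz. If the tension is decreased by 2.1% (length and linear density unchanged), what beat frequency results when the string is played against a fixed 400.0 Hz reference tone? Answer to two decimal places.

4.22 Hz

For a string, f ∝ √T, so the new frequency is 400.0·√0.979 = 395.7777 Hz.
f_beat = |395.7777 − 400.0| = 4.22 Hz.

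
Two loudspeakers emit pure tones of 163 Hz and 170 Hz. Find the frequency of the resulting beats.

Beats arise from superposition of two nearby frequencies; the beat rate is |f₁ − f₂|.
|163 − 170| = 7 Hz.

7 Hz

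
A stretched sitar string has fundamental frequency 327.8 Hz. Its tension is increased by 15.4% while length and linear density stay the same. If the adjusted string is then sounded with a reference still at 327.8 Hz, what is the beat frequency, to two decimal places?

24.34 Hz

For a string, f ∝ √T, so the new frequency is 327.8·√1.154 = 352.1372 Hz.
f_beat = |352.1372 − 327.8| = 24.34 Hz.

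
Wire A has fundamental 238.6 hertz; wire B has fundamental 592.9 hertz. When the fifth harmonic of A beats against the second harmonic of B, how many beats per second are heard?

Fifth harmonic of the first: 5·238.6 = 1193.0 Hz.
Second harmonic of the second: 2·592.9 = 1185.8 Hz.
f_beat = |1193.0 − 1185.8| = 7.2 Hz.

7.2 Hz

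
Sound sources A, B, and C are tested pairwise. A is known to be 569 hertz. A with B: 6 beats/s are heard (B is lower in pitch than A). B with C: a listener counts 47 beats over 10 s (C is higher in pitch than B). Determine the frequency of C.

B is below A, so f_B = 569 − 6 = 563 Hz.
B–C: Beat frequency = 47/10 = 4.7 Hz.
C is above B, so f_C = 563 + 4.7 = 567.7 Hz.

567.7 Hz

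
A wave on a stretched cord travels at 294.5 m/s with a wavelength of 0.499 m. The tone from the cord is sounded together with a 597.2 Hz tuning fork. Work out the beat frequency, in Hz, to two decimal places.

7.02 Hz

Source frequency f = v/λ = 294.5/0.499 = 590.1804 Hz.
f_beat = |590.1804 − 597.2| = 7.02 Hz.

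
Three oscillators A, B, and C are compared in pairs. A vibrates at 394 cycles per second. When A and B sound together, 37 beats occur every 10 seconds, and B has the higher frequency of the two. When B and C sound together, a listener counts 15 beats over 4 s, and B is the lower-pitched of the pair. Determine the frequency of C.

A–B: Beat frequency = 37/10 = 3.7 Hz.
B is above A, so f_B = 394 + 3.7 = 397.7 Hz.
B–C: Beat frequency = 15/4 = 3.75 Hz.
C is above B, so f_C = 397.7 + 3.75 = 401.45 Hz.

401.45 Hz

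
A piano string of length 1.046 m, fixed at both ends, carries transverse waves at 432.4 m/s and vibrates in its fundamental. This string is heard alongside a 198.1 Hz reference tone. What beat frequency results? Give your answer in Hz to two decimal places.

8.59 Hz

For a string fixed at both ends, f_n = n·v/(2L) = 1·432.4/(2·1.046) = 206.6922 Hz.
f_beat = |206.6922 − 198.1| = 8.59 Hz.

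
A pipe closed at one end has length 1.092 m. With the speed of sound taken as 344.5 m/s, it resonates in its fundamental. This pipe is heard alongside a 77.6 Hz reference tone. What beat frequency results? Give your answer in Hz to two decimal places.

1.27 Hz

Closed pipe (odd harmonics): f_n = n·v/(4L) = 1·344.5/(4·1.092) = 78.8690 Hz.
f_beat = |78.8690 − 77.6| = 1.27 Hz.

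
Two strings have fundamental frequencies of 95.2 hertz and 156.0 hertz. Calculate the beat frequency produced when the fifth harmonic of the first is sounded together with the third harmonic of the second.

8.0 Hz

Fifth harmonic of the first: 5·95.2 = 476.0 Hz.
Third harmonic of the second: 3·156.0 = 468.0 Hz.
f_beat = |476.0 − 468.0| = 8.0 Hz.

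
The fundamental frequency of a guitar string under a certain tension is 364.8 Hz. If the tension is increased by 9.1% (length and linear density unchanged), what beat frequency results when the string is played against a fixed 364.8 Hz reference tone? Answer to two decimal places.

For a string, f ∝ √T, so the new frequency is 364.8·√1.091 = 381.0370 Hz.
f_beat = |381.0370 − 364.8| = 16.24 Hz.

16.24 Hz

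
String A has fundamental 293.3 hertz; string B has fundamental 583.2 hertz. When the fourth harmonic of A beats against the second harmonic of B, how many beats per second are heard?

6.8 Hz

Fourth harmonic of the first: 4·293.3 = 1173.2 Hz.
Second harmonic of the second: 2·583.2 = 1166.4 Hz.
f_beat = |1173.2 − 1166.4| = 6.8 Hz.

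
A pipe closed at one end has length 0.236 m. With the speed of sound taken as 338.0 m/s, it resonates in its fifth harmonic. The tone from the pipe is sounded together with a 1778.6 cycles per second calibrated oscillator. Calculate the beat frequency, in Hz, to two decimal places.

Closed pipe (odd harmonics): f_n = n·v/(4L) = 5·338.0/(4·0.236) = 1790.2542 Hz.
f_beat = |1790.2542 − 1778.6| = 11.65 Hz.

11.65 Hz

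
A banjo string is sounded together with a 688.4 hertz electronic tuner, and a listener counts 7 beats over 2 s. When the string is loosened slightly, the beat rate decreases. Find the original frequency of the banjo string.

Beat frequency = 7/2 = 3.5 Hz.
|f − 688.4| = 3.5, so the banjo string was at either 684.9 Hz or 691.9 Hz.
Reducing tension lowers a string's frequency; the adjustment lowers the banjo string's frequency.
The beat rate fell, so the adjustment moved the banjo string toward 688.4 Hz — it must have started above the reference.

691.9 Hz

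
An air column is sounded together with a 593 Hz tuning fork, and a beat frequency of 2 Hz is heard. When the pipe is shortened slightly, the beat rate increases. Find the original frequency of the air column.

|f − 593| = 2, so the air column was at either 591 Hz or 595 Hz.
A shorter pipe has a higher fundamental; the adjustment raises the air column's frequency.
The beat rate rose, so the adjustment moved the air column further from 593 Hz — it was already above the reference.

595 Hz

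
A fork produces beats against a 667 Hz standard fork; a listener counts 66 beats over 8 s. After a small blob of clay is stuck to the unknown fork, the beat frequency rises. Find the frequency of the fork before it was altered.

658.75 Hz

Beat frequency = 66/8 = 8.25 Hz.
|f − 667| = 8.25, so the fork was at either 658.75 Hz or 675.25 Hz.
Adding mass to a fork lowers its frequency; the adjustment lowers the fork's frequency.
The beat rate rose, so the adjustment moved the fork further from 667 Hz — it was already below the reference.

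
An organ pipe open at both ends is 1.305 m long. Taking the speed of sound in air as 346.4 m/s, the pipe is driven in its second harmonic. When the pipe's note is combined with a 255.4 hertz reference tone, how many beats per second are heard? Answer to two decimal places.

Open pipe: f_n = n·v/(2L) = 2·346.4/(2·1.305) = 265.4406 Hz.
f_beat = |265.4406 − 255.4| = 10.04 Hz.

10.04 Hz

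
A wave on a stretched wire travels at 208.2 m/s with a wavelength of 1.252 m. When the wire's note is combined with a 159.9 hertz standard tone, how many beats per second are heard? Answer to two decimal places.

Source frequency f = v/λ = 208.2/1.252 = 166.2939 Hz.
f_beat = |166.2939 − 159.9| = 6.39 Hz.

6.39 Hz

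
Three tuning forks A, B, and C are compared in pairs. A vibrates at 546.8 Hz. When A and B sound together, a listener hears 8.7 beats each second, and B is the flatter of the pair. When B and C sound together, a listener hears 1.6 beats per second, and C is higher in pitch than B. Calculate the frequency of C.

B is below A, so f_B = 546.8 − 8.7 = 538.1 Hz.
C is above B, so f_C = 538.1 + 1.6 = 539.7 Hz.

539.7 Hz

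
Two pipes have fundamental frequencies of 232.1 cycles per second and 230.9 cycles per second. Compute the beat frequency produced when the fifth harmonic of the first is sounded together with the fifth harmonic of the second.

6.0 Hz

Fifth harmonic of the first: 5·232.1 = 1160.5 Hz.
Fifth harmonic of the second: 5·230.9 = 1154.5 Hz.
f_beat = |1160.5 − 1154.5| = 6.0 Hz.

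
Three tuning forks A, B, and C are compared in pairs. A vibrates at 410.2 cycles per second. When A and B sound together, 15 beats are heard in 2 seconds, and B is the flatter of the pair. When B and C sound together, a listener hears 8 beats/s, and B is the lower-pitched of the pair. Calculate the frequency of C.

410.7 Hz

A–B: Beat frequency = 15/2 = 7.5 Hz.
B is below A, so f_B = 410.2 − 7.5 = 402.7 Hz.
C is above B, so f_C = 402.7 + 8 = 410.7 Hz.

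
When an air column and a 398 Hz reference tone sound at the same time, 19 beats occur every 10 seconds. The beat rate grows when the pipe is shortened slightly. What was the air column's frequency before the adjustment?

Beat frequency = 19/10 = 1.9 Hz.
|f − 398| = 1.9, so the air column was at either 396.1 Hz or 399.9 Hz.
A shorter pipe has a higher fundamental; the adjustment raises the air column's frequency.
The beat rate rose, so the adjustment moved the air column further from 398 Hz — it was already above the reference.

399.9 Hz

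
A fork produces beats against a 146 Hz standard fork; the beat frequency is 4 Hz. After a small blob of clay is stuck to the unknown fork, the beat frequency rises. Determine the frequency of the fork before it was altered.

|f − 146| = 4, so the fork was at either 142 Hz or 150 Hz.
Adding mass to a fork lowers its frequency; the adjustment lowers the fork's frequency.
The beat rate rose, so the adjustment moved the fork further from 146 Hz — it was already below the reference.

142 Hz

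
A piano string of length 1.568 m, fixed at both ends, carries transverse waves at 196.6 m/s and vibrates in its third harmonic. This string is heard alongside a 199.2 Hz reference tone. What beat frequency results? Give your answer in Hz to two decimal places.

11.13 Hz

For a string fixed at both ends, f_n = n·v/(2L) = 3·196.6/(2·1.568) = 188.0740 Hz.
f_beat = |188.0740 − 199.2| = 11.13 Hz.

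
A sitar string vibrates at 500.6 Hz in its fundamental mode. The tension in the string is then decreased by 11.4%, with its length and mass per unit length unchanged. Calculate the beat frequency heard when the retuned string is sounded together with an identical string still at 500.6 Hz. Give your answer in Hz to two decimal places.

29.40 Hz

For a string, f ∝ √T, so the new frequency is 500.6·√0.886 = 471.2026 Hz.
f_beat = |471.2026 − 500.6| = 29.40 Hz.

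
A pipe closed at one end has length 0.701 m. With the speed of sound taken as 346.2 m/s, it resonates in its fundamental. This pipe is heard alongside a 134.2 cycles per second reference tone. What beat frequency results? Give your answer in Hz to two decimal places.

Closed pipe (odd harmonics): f_n = n·v/(4L) = 1·346.2/(4·0.701) = 123.4665 Hz.
f_beat = |123.4665 − 134.2| = 10.73 Hz.

10.73 Hz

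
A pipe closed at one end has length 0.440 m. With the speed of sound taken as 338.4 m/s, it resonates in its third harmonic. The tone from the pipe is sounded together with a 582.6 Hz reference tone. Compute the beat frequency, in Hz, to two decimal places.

Closed pipe (odd harmonics): f_n = n·v/(4L) = 3·338.4/(4·0.440) = 576.8182 Hz.
f_beat = |576.8182 − 582.6| = 5.78 Hz.

5.78 Hz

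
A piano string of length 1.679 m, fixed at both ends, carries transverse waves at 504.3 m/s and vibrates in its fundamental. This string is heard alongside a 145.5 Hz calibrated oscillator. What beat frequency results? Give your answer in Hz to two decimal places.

4.68 Hz

For a string fixed at both ends, f_n = n·v/(2L) = 1·504.3/(2·1.679) = 150.1787 Hz.
f_beat = |150.1787 − 145.5| = 4.68 Hz.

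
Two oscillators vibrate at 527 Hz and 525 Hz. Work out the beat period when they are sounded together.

0.500 s

f_beat = |527 − 525| = 2 Hz.
Beat period T = 1 / f_beat = 1 / 2 s.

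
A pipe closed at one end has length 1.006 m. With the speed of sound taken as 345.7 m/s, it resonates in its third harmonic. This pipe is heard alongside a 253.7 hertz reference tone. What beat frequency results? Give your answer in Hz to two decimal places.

Closed pipe (odd harmonics): f_n = n·v/(4L) = 3·345.7/(4·1.006) = 257.7286 Hz.
f_beat = |257.7286 − 253.7| = 4.03 Hz.

4.03 Hz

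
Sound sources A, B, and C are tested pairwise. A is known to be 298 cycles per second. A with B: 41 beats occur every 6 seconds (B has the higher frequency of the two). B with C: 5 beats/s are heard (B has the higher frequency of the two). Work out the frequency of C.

299.8333 Hz

A–B: Beat frequency = 41/6 = 6.8333 Hz.
B is above A, so f_B = 298 + 6.8333 = 304.8333 Hz.
C is below B, so f_C = 304.8333 − 5 = 299.8333 Hz.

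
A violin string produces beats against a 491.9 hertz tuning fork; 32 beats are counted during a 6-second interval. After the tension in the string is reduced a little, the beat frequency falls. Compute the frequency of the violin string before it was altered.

497.2333 Hz

Beat frequency = 32/6 = 5.3333 Hz.
|f − 491.9| = 5.3333, so the violin string was at either 486.5667 Hz or 497.2333 Hz.
Lower tension means lower frequency; the adjustment lowers the violin string's frequency.
The beat rate fell, so the adjustment moved the violin string toward 491.9 Hz — it must have started above the reference.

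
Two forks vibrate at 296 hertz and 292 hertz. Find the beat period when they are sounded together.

0.250 s

f_beat = |296 − 292| = 4 Hz.
Beat period T = 1 / f_beat = 1 / 4 s.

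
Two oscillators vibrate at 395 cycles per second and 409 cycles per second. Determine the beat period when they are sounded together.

f_beat = |395 − 409| = 14 Hz.
Beat period T = 1 / f_beat = 1 / 14 s.

0.071 s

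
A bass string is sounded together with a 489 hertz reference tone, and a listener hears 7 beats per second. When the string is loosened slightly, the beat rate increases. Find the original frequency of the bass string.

482 Hz

|f − 489| = 7, so the bass string was at either 482 Hz or 496 Hz.
Reducing tension lowers a string's frequency; the adjustment lowers the bass string's frequency.
The beat rate rose, so the adjustment moved the bass string further from 489 Hz — it was already below the reference.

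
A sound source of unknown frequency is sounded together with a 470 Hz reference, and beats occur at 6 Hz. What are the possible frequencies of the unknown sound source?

464 Hz or 476 Hz

|f − 470| = 6, so f = 470 ± 6.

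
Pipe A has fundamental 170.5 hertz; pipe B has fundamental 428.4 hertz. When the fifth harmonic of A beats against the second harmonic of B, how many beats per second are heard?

Fifth harmonic of the first: 5·170.5 = 852.5 Hz.
Second harmonic of the second: 2·428.4 = 856.8 Hz.
f_beat = |852.5 − 856.8| = 4.3 Hz.

4.3 Hz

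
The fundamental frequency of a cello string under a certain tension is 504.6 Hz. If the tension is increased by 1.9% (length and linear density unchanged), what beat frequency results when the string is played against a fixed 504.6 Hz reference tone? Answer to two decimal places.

For a string, f ∝ √T, so the new frequency is 504.6·√1.019 = 509.3711 Hz.
f_beat = |509.3711 − 504.6| = 4.77 Hz.

4.77 Hz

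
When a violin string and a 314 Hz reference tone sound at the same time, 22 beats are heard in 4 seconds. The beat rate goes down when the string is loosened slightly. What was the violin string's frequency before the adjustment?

319.5 Hz

Beat frequency = 22/4 = 5.5 Hz.
|f − 314| = 5.5, so the violin string was at either 308.5 Hz or 319.5 Hz.
Reducing tension lowers a string's frequency; the adjustment lowers the violin string's frequency.
The beat rate fell, so the adjustment moved the violin string toward 314 Hz — it must have started above the reference.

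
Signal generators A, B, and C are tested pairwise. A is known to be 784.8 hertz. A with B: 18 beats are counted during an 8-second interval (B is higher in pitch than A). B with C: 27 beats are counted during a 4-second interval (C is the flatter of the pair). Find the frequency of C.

A–B: Beat frequency = 18/8 = 2.25 Hz.
B is above A, so f_B = 784.8 + 2.25 = 787.05 Hz.
B–C: Beat frequency = 27/4 = 6.75 Hz.
C is below B, so f_C = 787.05 − 6.75 = 780.3 Hz.

780.3 Hz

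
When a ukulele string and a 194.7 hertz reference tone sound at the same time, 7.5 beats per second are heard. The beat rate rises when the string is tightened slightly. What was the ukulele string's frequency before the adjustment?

202.2 Hz

|f − 194.7| = 7.5, so the ukulele string was at either 187.2 Hz or 202.2 Hz.
Increasing tension raises a string's frequency; the adjustment raises the ukulele string's frequency.
The beat rate rose, so the adjustment moved the ukulele string further from 194.7 Hz — it was already above the reference.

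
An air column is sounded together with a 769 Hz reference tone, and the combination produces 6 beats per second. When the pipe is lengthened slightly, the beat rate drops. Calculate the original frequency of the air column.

775 Hz

|f − 769| = 6, so the air column was at either 763 Hz or 775 Hz.
A longer pipe has a lower fundamental; the adjustment lowers the air column's frequency.
The beat rate fell, so the adjustment moved the air column toward 769 Hz — it must have started above the reference.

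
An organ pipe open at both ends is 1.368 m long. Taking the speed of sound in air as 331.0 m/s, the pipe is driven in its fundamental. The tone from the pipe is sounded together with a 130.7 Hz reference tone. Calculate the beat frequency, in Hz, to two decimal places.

Open pipe: f_n = n·v/(2L) = 1·331.0/(2·1.368) = 120.9795 Hz.
f_beat = |120.9795 − 130.7| = 9.72 Hz.

9.72 Hz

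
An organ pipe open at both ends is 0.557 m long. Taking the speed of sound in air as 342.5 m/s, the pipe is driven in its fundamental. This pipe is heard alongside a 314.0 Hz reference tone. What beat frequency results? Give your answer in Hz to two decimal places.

6.55 Hz

Open pipe: f_n = n·v/(2L) = 1·342.5/(2·0.557) = 307.4506 Hz.
f_beat = |307.4506 − 314.0| = 6.55 Hz.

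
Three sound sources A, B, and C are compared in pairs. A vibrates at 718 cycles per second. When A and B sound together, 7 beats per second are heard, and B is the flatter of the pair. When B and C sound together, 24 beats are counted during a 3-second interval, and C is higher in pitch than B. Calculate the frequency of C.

719 Hz

B is below A, so f_B = 718 − 7 = 711 Hz.
B–C: Beat frequency = 24/3 = 8 Hz.
C is above B, so f_C = 711 + 8 = 719 Hz.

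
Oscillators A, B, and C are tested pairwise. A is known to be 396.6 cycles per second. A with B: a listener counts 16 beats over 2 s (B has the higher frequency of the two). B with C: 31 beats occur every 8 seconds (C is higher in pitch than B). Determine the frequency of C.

A–B: Beat frequency = 16/2 = 8 Hz.
B is above A, so f_B = 396.6 + 8 = 404.6 Hz.
B–C: Beat frequency = 31/8 = 3.875 Hz.
C is above B, so f_C = 404.6 + 3.875 = 408.475 Hz.

408.475 Hz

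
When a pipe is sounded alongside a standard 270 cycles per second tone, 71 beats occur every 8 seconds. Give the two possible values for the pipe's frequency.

261.125 Hz or 278.875 Hz

Beat frequency = 71/8 = 8.875 Hz.
|f − 270| = 8.875, so f = 270 ± 8.875.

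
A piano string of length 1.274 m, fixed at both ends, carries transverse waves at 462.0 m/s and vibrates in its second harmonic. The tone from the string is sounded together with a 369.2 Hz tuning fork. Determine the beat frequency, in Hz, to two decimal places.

For a string fixed at both ends, f_n = n·v/(2L) = 2·462.0/(2·1.274) = 362.6374 Hz.
f_beat = |362.6374 − 369.2| = 6.56 Hz.

6.56 Hz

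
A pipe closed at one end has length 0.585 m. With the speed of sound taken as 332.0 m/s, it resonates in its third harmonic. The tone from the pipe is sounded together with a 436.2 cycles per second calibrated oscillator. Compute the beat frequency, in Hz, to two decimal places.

10.56 Hz

Closed pipe (odd harmonics): f_n = n·v/(4L) = 3·332.0/(4·0.585) = 425.6410 Hz.
f_beat = |425.6410 − 436.2| = 10.56 Hz.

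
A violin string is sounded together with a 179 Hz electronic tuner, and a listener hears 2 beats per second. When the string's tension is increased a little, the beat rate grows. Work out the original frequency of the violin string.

|f − 179| = 2, so the violin string was at either 177 Hz or 181 Hz.
Higher tension means higher frequency; the adjustment raises the violin string's frequency.
The beat rate rose, so the adjustment moved the violin string further from 179 Hz — it was already above the reference.

181 Hz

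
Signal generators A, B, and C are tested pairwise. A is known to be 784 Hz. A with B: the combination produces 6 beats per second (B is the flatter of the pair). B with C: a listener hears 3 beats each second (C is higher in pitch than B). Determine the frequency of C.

B is below A, so f_B = 784 − 6 = 778 Hz.
C is above B, so f_C = 778 + 3 = 781 Hz.

781 Hz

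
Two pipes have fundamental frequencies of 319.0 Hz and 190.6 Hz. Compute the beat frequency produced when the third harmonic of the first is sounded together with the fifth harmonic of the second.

4.0 Hz

Third harmonic of the first: 3·319.0 = 957.0 Hz.
Fifth harmonic of the second: 5·190.6 = 953.0 Hz.
f_beat = |957.0 − 953.0| = 4.0 Hz.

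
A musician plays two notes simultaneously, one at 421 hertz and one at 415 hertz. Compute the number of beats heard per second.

f_beat = |f₁ − f₂|.
|421 − 415| = 6 Hz.

6 Hz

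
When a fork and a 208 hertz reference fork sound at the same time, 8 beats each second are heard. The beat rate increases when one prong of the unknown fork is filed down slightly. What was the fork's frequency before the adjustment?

216 Hz

|f − 208| = 8, so the fork was at either 200 Hz or 216 Hz.
Filing a prong removes mass and raises the fork's frequency; the adjustment raises the fork's frequency.
The beat rate rose, so the adjustment moved the fork further from 208 Hz — it was already above the reference.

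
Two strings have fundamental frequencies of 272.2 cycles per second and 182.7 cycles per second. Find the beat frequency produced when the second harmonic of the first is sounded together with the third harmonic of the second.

3.7 Hz

Second harmonic of the first: 2·272.2 = 544.4 Hz.
Third harmonic of the second: 3·182.7 = 548.1 Hz.
f_beat = |544.4 − 548.1| = 3.7 Hz.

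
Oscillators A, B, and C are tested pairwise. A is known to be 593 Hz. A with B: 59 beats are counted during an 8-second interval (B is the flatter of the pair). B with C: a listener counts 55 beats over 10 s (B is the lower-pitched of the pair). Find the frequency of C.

591.125 Hz

A–B: Beat frequency = 59/8 = 7.375 Hz.
B is below A, so f_B = 593 − 7.375 = 585.625 Hz.
B–C: Beat frequency = 55/10 = 5.5 Hz.
C is above B, so f_C = 585.625 + 5.5 = 591.125 Hz.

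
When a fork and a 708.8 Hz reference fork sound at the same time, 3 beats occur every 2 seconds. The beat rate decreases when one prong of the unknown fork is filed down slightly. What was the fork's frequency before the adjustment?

Beat frequency = 3/2 = 1.5 Hz.
|f − 708.8| = 1.5, so the fork was at either 707.3 Hz or 710.3 Hz.
Filing a prong removes mass and raises the fork's frequency; the adjustment raises the fork's frequency.
The beat rate fell, so the adjustment moved the fork toward 708.8 Hz — it must have started below the reference.

707.3 Hz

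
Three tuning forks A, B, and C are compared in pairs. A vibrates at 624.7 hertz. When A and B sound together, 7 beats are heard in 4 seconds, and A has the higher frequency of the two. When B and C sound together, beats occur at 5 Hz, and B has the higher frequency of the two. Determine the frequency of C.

A–B: Beat frequency = 7/4 = 1.75 Hz.
B is below A, so f_B = 624.7 − 1.75 = 622.95 Hz.
C is below B, so f_C = 622.95 − 5 = 617.95 Hz.

617.95 Hz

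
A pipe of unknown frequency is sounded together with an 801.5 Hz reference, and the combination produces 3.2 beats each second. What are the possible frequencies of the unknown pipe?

|f − 801.5| = 3.2, so f = 801.5 ± 3.2.

798.3 Hz or 804.7 Hz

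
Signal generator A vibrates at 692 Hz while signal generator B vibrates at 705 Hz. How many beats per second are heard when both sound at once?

Beats arise from superposition of two nearby frequencies; the beat rate is |f₁ − f₂|.
|692 − 705| = 13 Hz.

13 Hz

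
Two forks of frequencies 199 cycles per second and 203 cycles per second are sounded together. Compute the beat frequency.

4 Hz

Beats arise from superposition of two nearby frequencies; the beat rate is |f₁ − f₂|.
|199 − 203| = 4 Hz.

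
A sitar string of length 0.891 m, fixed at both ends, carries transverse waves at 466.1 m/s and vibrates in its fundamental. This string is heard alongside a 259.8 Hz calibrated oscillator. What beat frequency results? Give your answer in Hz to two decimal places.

1.76 Hz

For a string fixed at both ends, f_n = n·v/(2L) = 1·466.1/(2·0.891) = 261.5600 Hz.
f_beat = |261.5600 − 259.8| = 1.76 Hz.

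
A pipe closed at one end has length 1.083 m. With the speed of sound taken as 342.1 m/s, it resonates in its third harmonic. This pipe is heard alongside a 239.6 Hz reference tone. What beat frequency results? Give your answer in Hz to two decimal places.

Closed pipe (odd harmonics): f_n = n·v/(4L) = 3·342.1/(4·1.083) = 236.9114 Hz.
f_beat = |236.9114 − 239.6| = 2.69 Hz.

2.69 Hz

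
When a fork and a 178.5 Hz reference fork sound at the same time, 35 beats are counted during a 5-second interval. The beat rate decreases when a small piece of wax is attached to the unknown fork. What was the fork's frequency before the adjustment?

Beat frequency = 35/5 = 7 Hz.
|f − 178.5| = 7, so the fork was at either 171.5 Hz or 185.5 Hz.
Loading a fork with wax lowers its frequency; the adjustment lowers the fork's frequency.
The beat rate fell, so the adjustment moved the fork toward 178.5 Hz — it must have started above the reference.

185.5 Hz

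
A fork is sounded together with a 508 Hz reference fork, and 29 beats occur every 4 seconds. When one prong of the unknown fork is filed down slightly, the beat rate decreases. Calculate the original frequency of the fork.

Beat frequency = 29/4 = 7.25 Hz.
|f − 508| = 7.25, so the fork was at either 500.75 Hz or 515.25 Hz.
Filing a prong removes mass and raises the fork's frequency; the adjustment raises the fork's frequency.
The beat rate fell, so the adjustment moved the fork toward 508 Hz — it must have started below the reference.

500.75 Hz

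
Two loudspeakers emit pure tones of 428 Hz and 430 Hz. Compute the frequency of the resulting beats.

2 Hz

Beats arise from superposition of two nearby frequencies; the beat rate is |f₁ − f₂|.
|428 − 430| = 2 Hz.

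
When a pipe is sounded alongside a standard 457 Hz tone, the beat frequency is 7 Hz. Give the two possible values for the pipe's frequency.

|f − 457| = 7, so f = 457 ± 7.

450 Hz or 464 Hz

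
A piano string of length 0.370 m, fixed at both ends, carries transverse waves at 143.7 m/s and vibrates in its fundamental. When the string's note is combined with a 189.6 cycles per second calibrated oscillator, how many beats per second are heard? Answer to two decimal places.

4.59 Hz

For a string fixed at both ends, f_n = n·v/(2L) = 1·143.7/(2·0.370) = 194.1892 Hz.
f_beat = |194.1892 − 189.6| = 4.59 Hz.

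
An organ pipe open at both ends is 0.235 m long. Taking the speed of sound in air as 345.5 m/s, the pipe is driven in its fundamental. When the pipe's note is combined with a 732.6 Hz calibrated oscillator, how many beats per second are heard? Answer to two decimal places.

Open pipe: f_n = n·v/(2L) = 1·345.5/(2·0.235) = 735.1064 Hz.
f_beat = |735.1064 − 732.6| = 2.51 Hz.

2.51 Hz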